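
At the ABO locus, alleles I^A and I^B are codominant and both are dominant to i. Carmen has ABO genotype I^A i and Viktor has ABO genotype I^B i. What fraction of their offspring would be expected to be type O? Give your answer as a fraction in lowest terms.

1/4

ABO cross I^A i × I^B i → offspring phenotypes: 1/4 O, 1/4 A, 1/4 B, 1/4 AB.
So P(type O) = 1/4.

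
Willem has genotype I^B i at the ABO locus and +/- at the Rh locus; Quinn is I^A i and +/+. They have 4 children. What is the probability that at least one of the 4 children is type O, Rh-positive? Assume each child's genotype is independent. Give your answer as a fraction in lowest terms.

175/256

ABO cross I^B i × I^A i → 1/4 O, 1/4 A, 1/4 B, 1/4 AB.
Rh cross +/- × +/+ → 1 Rh+; so P(type O, Rh-positive) = 1/4 × 1 = 1/4 per child.
P(none) = (3/4)^4 = 81/256; P(at least one) = 1 − 81/256 = 175/256.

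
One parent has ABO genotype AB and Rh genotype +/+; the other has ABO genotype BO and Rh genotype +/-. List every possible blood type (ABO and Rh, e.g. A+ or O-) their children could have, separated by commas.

Gametes from AB × BO give offspring ABO genotypes AB, AO, BB, BO, i.e. phenotypes A, B, AB.
Rh cross +/+ × +/- → phenotypes Rh+.
Combining independently: A+, B+, AB+.

A+, B+, AB+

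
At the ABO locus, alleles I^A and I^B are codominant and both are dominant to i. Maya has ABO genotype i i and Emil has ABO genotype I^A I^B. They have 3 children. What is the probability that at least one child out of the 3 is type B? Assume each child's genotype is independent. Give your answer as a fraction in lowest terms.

7/8

ABO cross i i × I^A I^B → 1/2 A, 1/2 B.
So P(type B) = 1/2 per child.
P(none) = (1/2)^3 = 1/8; P(at least one) = 1 − 1/8 = 7/8.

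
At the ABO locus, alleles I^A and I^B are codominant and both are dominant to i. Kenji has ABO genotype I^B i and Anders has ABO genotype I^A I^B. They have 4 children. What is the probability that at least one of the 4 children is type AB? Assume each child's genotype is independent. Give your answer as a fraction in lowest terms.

ABO cross I^B i × I^A I^B → 1/4 A, 1/2 B, 1/4 AB.
So P(type AB) = 1/4 per child.
P(none) = (3/4)^4 = 81/256; P(at least one) = 1 − 81/256 = 175/256.

175/256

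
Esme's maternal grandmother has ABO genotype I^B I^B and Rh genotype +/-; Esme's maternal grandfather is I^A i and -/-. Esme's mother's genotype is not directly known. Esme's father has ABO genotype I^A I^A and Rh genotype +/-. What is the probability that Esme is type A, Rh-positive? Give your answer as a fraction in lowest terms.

Esme's mother's ABO genotype from I^B I^B × I^A i: 1/2 I^A I^B, 1/2 I^B i.
Crossing each possibility with the father I^A I^A and summing P(type A): 1/2·1/2 + 1/2·1/2 = 1/2.
Similarly for Rh via the mother's Rh distribution: P(Rh+) = 5/8.
Independent loci: 1/2 × 5/8 = 5/16.

5/16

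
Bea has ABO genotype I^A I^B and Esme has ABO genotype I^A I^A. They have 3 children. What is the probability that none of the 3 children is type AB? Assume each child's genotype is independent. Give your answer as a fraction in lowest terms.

ABO cross I^A I^B × I^A I^A → 1/2 A, 1/2 AB.
So P(type AB) = 1/2 per child.
P(not type AB) = 1/2 for one child; (1/2)^3 = 1/8.

1/8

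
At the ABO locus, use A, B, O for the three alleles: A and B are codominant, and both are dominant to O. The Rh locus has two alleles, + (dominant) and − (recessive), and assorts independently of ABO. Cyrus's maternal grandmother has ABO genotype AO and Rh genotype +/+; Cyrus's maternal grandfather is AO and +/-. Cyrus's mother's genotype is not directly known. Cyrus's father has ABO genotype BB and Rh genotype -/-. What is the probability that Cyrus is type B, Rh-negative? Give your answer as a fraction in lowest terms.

1/8

Cyrus's mother's ABO genotype from AO × AO: 1/4 AA, 1/2 AO, 1/4 OO.
Crossing each possibility with the father BB and summing P(type B): 1/4·0 + 1/2·1/2 + 1/4·1 = 1/2.
Similarly for Rh via the mother's Rh distribution: P(Rh-) = 1/4.
Independent loci: 1/2 × 1/4 = 1/8.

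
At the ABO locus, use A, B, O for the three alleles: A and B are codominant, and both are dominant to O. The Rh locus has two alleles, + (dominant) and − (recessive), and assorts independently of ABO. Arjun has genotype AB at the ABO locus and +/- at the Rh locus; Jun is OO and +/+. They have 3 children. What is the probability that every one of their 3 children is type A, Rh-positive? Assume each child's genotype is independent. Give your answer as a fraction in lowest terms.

1/8

ABO cross AB × OO → 1/2 A, 1/2 B.
Rh cross +/- × +/+ → 1 Rh+; so P(type A, Rh-positive) = 1/2 × 1 = 1/2 per child.
All 3 independent: (1/2)^3 = 1/8.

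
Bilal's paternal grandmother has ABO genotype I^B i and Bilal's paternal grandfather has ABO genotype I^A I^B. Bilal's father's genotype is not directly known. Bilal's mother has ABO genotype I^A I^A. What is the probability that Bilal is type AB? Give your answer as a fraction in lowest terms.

Bilal's father's ABO genotype from I^B i × I^A I^B: 1/4 I^A I^B, 1/4 I^A i, 1/4 I^B I^B, 1/4 I^B i.
Crossing each possibility with the mother I^A I^A and summing P(type AB): 1/4·1/2 + 1/4·0 + 1/4·1 + 1/4·1/2 = 1/2.

1/2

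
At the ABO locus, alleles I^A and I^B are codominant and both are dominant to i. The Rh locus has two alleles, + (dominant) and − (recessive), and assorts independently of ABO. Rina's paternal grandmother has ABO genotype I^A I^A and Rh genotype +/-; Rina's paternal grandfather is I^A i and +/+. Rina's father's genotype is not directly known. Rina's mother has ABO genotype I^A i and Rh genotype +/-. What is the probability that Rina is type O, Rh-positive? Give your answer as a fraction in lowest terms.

7/64

Rina's father's ABO genotype from I^A I^A × I^A i: 1/2 I^A I^A, 1/2 I^A i.
Crossing each possibility with the mother I^A i and summing P(type O): 1/2·0 + 1/2·1/4 = 1/8.
Similarly for Rh via the father's Rh distribution: P(Rh+) = 7/8.
Independent loci: 1/8 × 7/8 = 7/64.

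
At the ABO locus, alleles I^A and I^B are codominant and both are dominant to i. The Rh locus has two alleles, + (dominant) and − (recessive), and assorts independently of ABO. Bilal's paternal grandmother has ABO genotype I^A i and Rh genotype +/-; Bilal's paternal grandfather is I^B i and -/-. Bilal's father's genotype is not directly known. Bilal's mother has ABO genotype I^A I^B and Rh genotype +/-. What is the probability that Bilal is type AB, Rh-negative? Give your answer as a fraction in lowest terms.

3/32

Bilal's father's ABO genotype from I^A i × I^B i: 1/4 I^A I^B, 1/4 I^A i, 1/4 I^B i, 1/4 i i.
Crossing each possibility with the mother I^A I^B and summing P(type AB): 1/4·1/2 + 1/4·1/4 + 1/4·1/4 + 1/4·0 = 1/4.
Similarly for Rh via the father's Rh distribution: P(Rh-) = 3/8.
Independent loci: 1/4 × 3/8 = 3/32.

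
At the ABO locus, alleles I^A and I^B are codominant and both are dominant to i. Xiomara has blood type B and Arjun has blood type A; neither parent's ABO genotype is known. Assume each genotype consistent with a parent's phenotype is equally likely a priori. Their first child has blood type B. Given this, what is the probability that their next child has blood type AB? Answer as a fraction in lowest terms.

Possible genotypes: Xiomara ∈ {I^B I^B, I^B i}; Arjun ∈ {I^A I^A, I^A i}.
Weight each parental genotype pair by prior × P(type-B child):
  I^B I^B × I^A i: posterior weight 2/3; P(next child type AB) = 1/2.
  I^B i × I^A i: posterior weight 1/3; P(next child type AB) = 1/4.
Weighted sum = 5/12.

5/12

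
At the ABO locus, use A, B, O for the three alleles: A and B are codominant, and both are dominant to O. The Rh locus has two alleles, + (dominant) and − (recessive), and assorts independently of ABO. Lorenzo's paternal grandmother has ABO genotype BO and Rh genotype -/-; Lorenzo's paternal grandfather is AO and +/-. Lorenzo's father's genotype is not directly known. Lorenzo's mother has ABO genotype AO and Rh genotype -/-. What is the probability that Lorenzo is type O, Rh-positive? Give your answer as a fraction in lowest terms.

Lorenzo's father's ABO genotype from BO × AO: 1/4 AB, 1/4 AO, 1/4 BO, 1/4 OO.
Crossing each possibility with the mother AO and summing P(type O): 1/4·0 + 1/4·1/4 + 1/4·1/4 + 1/4·1/2 = 1/4.
Similarly for Rh via the father's Rh distribution: P(Rh+) = 1/4.
Independent loci: 1/4 × 1/4 = 1/16.

1/16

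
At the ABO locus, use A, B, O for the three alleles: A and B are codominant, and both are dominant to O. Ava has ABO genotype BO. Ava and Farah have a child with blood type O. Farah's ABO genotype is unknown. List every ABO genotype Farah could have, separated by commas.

For each candidate genotype of Farah, check whether crossing it with BO can produce every observed child phenotype.
  AA → possible child types {A, AB} ✗
  AB → possible child types {A, B, AB} ✗
  AO → possible child types {O, A, B, AB} ✓
  BB → possible child types {B} ✗
  BO → possible child types {O, B} ✓
  OO → possible child types {O, B} ✓

AO, BO, OO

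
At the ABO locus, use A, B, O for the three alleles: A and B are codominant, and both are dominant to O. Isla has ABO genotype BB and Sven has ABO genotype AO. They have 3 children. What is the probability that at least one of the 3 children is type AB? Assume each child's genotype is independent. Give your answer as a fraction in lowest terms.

ABO cross BB × AO → 1/2 B, 1/2 AB.
So P(type AB) = 1/2 per child.
P(none) = (1/2)^3 = 1/8; P(at least one) = 1 − 1/8 = 7/8.

7/8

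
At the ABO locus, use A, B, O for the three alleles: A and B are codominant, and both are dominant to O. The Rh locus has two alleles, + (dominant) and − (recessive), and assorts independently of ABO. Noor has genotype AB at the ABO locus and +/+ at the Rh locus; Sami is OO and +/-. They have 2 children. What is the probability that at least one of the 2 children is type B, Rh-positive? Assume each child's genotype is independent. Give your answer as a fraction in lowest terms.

3/4

ABO cross AB × OO → 1/2 A, 1/2 B.
Rh cross +/+ × +/- → 1 Rh+; so P(type B, Rh-positive) = 1/2 × 1 = 1/2 per child.
P(none) = (1/2)^2 = 1/4; P(at least one) = 1 − 1/4 = 3/4.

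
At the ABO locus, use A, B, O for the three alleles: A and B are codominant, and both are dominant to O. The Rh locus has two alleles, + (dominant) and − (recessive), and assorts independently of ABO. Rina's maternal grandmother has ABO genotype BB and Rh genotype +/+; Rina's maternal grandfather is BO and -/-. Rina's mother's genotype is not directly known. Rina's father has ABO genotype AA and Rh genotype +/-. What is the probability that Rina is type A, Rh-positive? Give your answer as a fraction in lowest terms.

Rina's mother's ABO genotype from BB × BO: 1/2 BB, 1/2 BO.
Crossing each possibility with the father AA and summing P(type A): 1/2·0 + 1/2·1/2 = 1/4.
Similarly for Rh via the mother's Rh distribution: P(Rh+) = 3/4.
Independent loci: 1/4 × 3/4 = 3/16.

3/16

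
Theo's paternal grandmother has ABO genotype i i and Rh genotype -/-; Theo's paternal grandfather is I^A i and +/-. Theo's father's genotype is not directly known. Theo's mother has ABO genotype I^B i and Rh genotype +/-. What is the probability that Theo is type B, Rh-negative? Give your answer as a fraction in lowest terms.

9/64

Theo's father's ABO genotype from i i × I^A i: 1/2 I^A i, 1/2 i i.
Crossing each possibility with the mother I^B i and summing P(type B): 1/2·1/4 + 1/2·1/2 = 3/8.
Similarly for Rh via the father's Rh distribution: P(Rh-) = 3/8.
Independent loci: 3/8 × 3/8 = 9/64.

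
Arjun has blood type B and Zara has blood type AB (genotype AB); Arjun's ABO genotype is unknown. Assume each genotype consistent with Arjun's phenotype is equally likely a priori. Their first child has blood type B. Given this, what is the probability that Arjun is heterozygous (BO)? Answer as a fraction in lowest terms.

1/2

Possible genotypes: Arjun ∈ {BB, BO}; Zara ∈ {AB}.
Weight each parental genotype pair by prior × P(type-B child):
  BB × AB: posterior weight 1/2.
  BO × AB: posterior weight 1/2.
Sum the posterior weight over pairs where Arjun is BO: 1/2.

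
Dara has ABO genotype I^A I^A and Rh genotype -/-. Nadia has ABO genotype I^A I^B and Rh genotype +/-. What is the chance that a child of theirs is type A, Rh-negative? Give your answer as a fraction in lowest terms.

1/4

ABO cross I^A I^A × I^A I^B → offspring phenotypes: 1/2 A, 1/2 AB.
Rh cross -/- × +/- → 1/2 Rh+, 1/2 Rh-.
Independent loci: P(type A, Rh-negative) = 1/2 × 1/2 = 1/4.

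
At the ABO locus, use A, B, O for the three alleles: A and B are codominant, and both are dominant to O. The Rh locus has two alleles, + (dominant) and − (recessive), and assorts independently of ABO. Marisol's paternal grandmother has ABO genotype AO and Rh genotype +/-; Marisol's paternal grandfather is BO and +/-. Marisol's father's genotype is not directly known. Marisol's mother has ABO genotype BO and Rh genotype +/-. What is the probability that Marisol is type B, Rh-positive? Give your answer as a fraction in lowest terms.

Marisol's father's ABO genotype from AO × BO: 1/4 AB, 1/4 AO, 1/4 BO, 1/4 OO.
Crossing each possibility with the mother BO and summing P(type B): 1/4·1/2 + 1/4·1/4 + 1/4·3/4 + 1/4·1/2 = 1/2.
Similarly for Rh via the father's Rh distribution: P(Rh+) = 3/4.
Independent loci: 1/2 × 3/4 = 3/8.

3/8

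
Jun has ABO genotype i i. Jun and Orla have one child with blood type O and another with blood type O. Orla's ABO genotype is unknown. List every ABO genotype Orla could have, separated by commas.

I^A i, I^B i, i i

For each candidate genotype of Orla, check whether crossing it with i i can produce every observed child phenotype.
  I^A I^A → possible child types {A} ✗
  I^A I^B → possible child types {A, B} ✗
  I^A i → possible child types {O, A} ✓
  I^B I^B → possible child types {B} ✗
  I^B i → possible child types {O, B} ✓
  i i → possible child types {O} ✓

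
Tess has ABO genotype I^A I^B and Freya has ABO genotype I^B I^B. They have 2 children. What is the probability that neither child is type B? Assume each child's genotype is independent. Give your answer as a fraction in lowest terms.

ABO cross I^A I^B × I^B I^B → 1/2 B, 1/2 AB.
So P(type B) = 1/2 per child.
P(not type B) = 1/2 for one child; (1/2)^2 = 1/4.

1/4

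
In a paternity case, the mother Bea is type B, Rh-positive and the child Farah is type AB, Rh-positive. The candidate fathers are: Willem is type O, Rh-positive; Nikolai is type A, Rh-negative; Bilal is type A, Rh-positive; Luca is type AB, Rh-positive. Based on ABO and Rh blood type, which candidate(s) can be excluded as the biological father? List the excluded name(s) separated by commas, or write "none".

Willem

A candidate is excluded only if no genotype consistent with his phenotype could produce a type AB, Rh-positive child with a type B, Rh-positive mother.
Willem (type O, Rh+): no genotype consistent with that phenotype can produce a type-AB Rh+ child with a type-B mother.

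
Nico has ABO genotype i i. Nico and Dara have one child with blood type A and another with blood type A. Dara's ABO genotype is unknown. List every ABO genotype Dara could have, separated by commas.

I^A I^A, I^A I^B, I^A i

For each candidate genotype of Dara, check whether crossing it with i i can produce every observed child phenotype.
  I^A I^A → possible child types {A} ✓
  I^A I^B → possible child types {A, B} ✓
  I^A i → possible child types {O, A} ✓
  I^B I^B → possible child types {B} ✗
  I^B i → possible child types {O, B} ✗
  i i → possible child types {O} ✗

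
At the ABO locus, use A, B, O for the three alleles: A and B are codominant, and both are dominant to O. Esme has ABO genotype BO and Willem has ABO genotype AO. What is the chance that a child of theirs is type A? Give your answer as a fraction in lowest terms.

1/4

ABO cross BO × AO → offspring phenotypes: 1/4 O, 1/4 A, 1/4 B, 1/4 AB.
So P(type A) = 1/4.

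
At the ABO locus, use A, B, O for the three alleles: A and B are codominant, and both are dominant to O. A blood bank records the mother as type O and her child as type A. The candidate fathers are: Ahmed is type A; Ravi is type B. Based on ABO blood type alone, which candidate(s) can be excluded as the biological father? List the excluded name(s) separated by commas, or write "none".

Ravi

A candidate is excluded only if no genotype consistent with his phenotype could produce a type A child with a type O mother.
Ravi (type B): no genotype consistent with that phenotype can produce a type-A child with a type-O mother.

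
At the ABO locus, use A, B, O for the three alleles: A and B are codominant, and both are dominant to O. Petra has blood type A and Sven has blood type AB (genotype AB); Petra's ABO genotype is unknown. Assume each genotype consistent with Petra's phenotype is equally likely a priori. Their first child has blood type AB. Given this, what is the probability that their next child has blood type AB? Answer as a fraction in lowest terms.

5/12

Possible genotypes: Petra ∈ {AA, AO}; Sven ∈ {AB}.
Weight each parental genotype pair by prior × P(type-AB child):
  AA × AB: posterior weight 2/3; P(next child type AB) = 1/2.
  AO × AB: posterior weight 1/3; P(next child type AB) = 1/4.
Weighted sum = 5/12.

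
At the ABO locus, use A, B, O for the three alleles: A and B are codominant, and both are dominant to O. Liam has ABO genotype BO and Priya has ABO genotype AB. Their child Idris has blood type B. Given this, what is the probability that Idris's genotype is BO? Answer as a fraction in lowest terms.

1/2

Cross BO × AB → 1/4 AB, 1/4 AO, 1/4 BB, 1/4 BO.
Type-B genotypes among offspring: BB (1/4), BO (1/4); total 1/2.
P(BO | type B) = (1/4) / (1/2) = 1/2.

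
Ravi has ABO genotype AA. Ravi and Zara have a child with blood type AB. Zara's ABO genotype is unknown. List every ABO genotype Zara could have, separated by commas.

AB, BB, BO

For each candidate genotype of Zara, check whether crossing it with AA can produce every observed child phenotype.
  AA → possible child types {A} ✗
  AB → possible child types {A, AB} ✓
  AO → possible child types {A} ✗
  BB → possible child types {AB} ✓
  BO → possible child types {A, AB} ✓
  OO → possible child types {A} ✗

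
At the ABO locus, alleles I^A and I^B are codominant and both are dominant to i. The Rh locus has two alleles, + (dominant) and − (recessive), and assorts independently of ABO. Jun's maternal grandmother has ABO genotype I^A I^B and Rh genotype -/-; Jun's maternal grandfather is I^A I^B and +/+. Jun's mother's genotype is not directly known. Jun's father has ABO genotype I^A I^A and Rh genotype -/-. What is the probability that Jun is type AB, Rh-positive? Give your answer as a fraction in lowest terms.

Jun's mother's ABO genotype from I^A I^B × I^A I^B: 1/4 I^A I^A, 1/2 I^A I^B, 1/4 I^B I^B.
Crossing each possibility with the father I^A I^A and summing P(type AB): 1/4·0 + 1/2·1/2 + 1/4·1 = 1/2.
Similarly for Rh via the mother's Rh distribution: P(Rh+) = 1/2.
Independent loci: 1/2 × 1/2 = 1/4.

1/4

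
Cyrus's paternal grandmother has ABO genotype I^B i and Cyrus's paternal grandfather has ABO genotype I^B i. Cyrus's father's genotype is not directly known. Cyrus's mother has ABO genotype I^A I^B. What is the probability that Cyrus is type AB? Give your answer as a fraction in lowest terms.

Cyrus's father's ABO genotype from I^B i × I^B i: 1/4 I^B I^B, 1/2 I^B i, 1/4 i i.
Crossing each possibility with the mother I^A I^B and summing P(type AB): 1/4·1/2 + 1/2·1/4 + 1/4·0 = 1/4.

1/4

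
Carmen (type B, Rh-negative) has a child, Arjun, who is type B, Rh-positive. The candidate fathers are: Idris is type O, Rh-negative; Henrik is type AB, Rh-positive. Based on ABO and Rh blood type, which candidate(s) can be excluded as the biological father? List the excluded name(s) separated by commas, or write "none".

Idris

A candidate is excluded only if no genotype consistent with his phenotype could produce a type B, Rh-positive child with a type B, Rh-negative mother.
Idris (type O, Rh-): no genotype consistent with that phenotype can produce a type-B Rh+ child with a type-B mother.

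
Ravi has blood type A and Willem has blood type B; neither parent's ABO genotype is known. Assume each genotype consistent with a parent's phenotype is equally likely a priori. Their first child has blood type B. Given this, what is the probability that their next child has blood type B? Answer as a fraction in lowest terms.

Possible genotypes: Ravi ∈ {AA, AO}; Willem ∈ {BB, BO}.
Weight each parental genotype pair by prior × P(type-B child):
  AO × BB: posterior weight 2/3; P(next child type B) = 1/2.
  AO × BO: posterior weight 1/3; P(next child type B) = 1/4.
Weighted sum = 5/12.

5/12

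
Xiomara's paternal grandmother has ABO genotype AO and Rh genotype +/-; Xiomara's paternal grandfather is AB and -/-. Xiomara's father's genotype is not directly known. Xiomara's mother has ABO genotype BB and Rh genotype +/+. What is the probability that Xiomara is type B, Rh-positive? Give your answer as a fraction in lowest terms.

Xiomara's father's ABO genotype from AO × AB: 1/4 AA, 1/4 AB, 1/4 AO, 1/4 BO.
Crossing each possibility with the mother BB and summing P(type B): 1/4·0 + 1/4·1/2 + 1/4·1/2 + 1/4·1 = 1/2.
Similarly for Rh via the father's Rh distribution: P(Rh+) = 1.
Independent loci: 1/2 × 1 = 1/2.

1/2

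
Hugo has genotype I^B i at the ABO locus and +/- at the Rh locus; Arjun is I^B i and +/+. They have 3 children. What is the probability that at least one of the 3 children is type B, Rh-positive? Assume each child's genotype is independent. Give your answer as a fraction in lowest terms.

ABO cross I^B i × I^B i → 1/4 O, 3/4 B.
Rh cross +/- × +/+ → 1 Rh+; so P(type B, Rh-positive) = 3/4 × 1 = 3/4 per child.
P(none) = (1/4)^3 = 1/64; P(at least one) = 1 − 1/64 = 63/64.

63/64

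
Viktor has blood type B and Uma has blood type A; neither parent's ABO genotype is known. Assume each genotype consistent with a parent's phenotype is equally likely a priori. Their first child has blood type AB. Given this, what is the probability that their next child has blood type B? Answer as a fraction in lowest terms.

Possible genotypes: Viktor ∈ {I^B I^B, I^B i}; Uma ∈ {I^A I^A, I^A i}.
Weight each parental genotype pair by prior × P(type-AB child):
  I^B I^B × I^A I^A: posterior weight 4/9; P(next child type B) = 0.
  I^B I^B × I^A i: posterior weight 2/9; P(next child type B) = 1/2.
  I^B i × I^A I^A: posterior weight 2/9; P(next child type B) = 0.
  I^B i × I^A i: posterior weight 1/9; P(next child type B) = 1/4.
Weighted sum = 5/36.

5/36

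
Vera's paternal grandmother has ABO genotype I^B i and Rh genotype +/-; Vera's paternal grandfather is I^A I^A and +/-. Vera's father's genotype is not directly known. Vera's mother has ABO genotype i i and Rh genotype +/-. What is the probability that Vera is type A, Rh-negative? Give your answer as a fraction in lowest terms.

Vera's father's ABO genotype from I^B i × I^A I^A: 1/2 I^A I^B, 1/2 I^A i.
Crossing each possibility with the mother i i and summing P(type A): 1/2·1/2 + 1/2·1/2 = 1/2.
Similarly for Rh via the father's Rh distribution: P(Rh-) = 1/4.
Independent loci: 1/2 × 1/4 = 1/8.

1/8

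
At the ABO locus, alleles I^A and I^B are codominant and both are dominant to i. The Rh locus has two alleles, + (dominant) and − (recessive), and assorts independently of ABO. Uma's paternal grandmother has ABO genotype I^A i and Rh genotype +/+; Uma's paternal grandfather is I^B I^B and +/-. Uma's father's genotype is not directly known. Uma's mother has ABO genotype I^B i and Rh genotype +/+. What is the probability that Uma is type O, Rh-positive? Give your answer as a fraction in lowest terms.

Uma's father's ABO genotype from I^A i × I^B I^B: 1/2 I^A I^B, 1/2 I^B i.
Crossing each possibility with the mother I^B i and summing P(type O): 1/2·0 + 1/2·1/4 = 1/8.
Similarly for Rh via the father's Rh distribution: P(Rh+) = 1.
Independent loci: 1/8 × 1 = 1/8.

1/8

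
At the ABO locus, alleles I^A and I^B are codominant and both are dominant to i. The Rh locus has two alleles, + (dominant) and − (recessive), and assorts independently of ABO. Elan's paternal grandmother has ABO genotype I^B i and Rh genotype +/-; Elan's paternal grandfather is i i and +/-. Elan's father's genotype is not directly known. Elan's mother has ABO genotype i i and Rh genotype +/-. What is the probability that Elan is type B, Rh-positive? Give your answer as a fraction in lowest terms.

3/16

Elan's father's ABO genotype from I^B i × i i: 1/2 I^B i, 1/2 i i.
Crossing each possibility with the mother i i and summing P(type B): 1/2·1/2 + 1/2·0 = 1/4.
Similarly for Rh via the father's Rh distribution: P(Rh+) = 3/4.
Independent loci: 1/4 × 3/4 = 3/16.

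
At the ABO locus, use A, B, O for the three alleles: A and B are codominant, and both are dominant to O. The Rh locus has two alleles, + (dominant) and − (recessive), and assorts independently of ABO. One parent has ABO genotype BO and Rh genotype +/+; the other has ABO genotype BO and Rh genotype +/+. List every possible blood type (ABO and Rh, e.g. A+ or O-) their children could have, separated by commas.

Gametes from BO × BO give offspring ABO genotypes BB, BO, OO, i.e. phenotypes O, B.
Rh cross +/+ × +/+ → phenotypes Rh+.
Combining independently: O+, B+.

O+, B+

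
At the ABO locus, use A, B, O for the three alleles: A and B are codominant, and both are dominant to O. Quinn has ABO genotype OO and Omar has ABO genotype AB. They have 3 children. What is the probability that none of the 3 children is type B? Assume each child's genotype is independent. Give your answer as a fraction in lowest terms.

1/8

ABO cross OO × AB → 1/2 A, 1/2 B.
So P(type B) = 1/2 per child.
P(not type B) = 1/2 for one child; (1/2)^3 = 1/8.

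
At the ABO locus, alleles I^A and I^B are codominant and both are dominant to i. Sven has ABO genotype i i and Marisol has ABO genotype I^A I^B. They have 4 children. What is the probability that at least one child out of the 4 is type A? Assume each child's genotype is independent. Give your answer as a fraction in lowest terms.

ABO cross i i × I^A I^B → 1/2 A, 1/2 B.
So P(type A) = 1/2 per child.
P(none) = (1/2)^4 = 1/16; P(at least one) = 1 − 1/16 = 15/16.

15/16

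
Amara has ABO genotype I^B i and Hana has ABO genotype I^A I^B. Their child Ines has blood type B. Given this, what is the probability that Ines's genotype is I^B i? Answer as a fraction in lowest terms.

Cross I^B i × I^A I^B → 1/4 I^A I^B, 1/4 I^A i, 1/4 I^B I^B, 1/4 I^B i.
Type-B genotypes among offspring: I^B I^B (1/4), I^B i (1/4); total 1/2.
P(I^B i | type B) = (1/4) / (1/2) = 1/2.

1/2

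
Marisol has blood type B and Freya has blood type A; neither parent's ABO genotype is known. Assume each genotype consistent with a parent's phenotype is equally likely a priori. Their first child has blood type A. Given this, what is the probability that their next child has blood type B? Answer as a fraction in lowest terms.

1/12

Possible genotypes: Marisol ∈ {BB, BO}; Freya ∈ {AA, AO}.
Weight each parental genotype pair by prior × P(type-A child):
  BO × AA: posterior weight 2/3; P(next child type B) = 0.
  BO × AO: posterior weight 1/3; P(next child type B) = 1/4.
Weighted sum = 1/12.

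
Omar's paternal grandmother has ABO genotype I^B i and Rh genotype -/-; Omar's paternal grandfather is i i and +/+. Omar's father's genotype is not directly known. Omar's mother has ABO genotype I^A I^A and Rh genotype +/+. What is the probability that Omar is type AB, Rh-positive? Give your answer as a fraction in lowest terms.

1/4

Omar's father's ABO genotype from I^B i × i i: 1/2 I^B i, 1/2 i i.
Crossing each possibility with the mother I^A I^A and summing P(type AB): 1/2·1/2 + 1/2·0 = 1/4.
Similarly for Rh via the father's Rh distribution: P(Rh+) = 1.
Independent loci: 1/4 × 1 = 1/4.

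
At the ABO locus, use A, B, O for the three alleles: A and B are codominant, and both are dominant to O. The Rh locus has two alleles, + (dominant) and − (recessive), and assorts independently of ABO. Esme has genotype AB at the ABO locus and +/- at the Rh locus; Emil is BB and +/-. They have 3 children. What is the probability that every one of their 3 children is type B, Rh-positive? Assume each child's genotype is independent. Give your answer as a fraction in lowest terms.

27/512

ABO cross AB × BB → 1/2 B, 1/2 AB.
Rh cross +/- × +/- → 3/4 Rh+, 1/4 Rh-; so P(type B, Rh-positive) = 1/2 × 3/4 = 3/8 per child.
All 3 independent: (3/8)^3 = 27/512.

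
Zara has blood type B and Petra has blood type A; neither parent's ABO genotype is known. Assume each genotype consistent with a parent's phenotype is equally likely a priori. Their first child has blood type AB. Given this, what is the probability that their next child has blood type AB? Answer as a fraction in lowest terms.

Possible genotypes: Zara ∈ {I^B I^B, I^B i}; Petra ∈ {I^A I^A, I^A i}.
Weight each parental genotype pair by prior × P(type-AB child):
  I^B I^B × I^A I^A: posterior weight 4/9; P(next child type AB) = 1.
  I^B I^B × I^A i: posterior weight 2/9; P(next child type AB) = 1/2.
  I^B i × I^A I^A: posterior weight 2/9; P(next child type AB) = 1/2.
  I^B i × I^A i: posterior weight 1/9; P(next child type AB) = 1/4.
Weighted sum = 25/36.

25/36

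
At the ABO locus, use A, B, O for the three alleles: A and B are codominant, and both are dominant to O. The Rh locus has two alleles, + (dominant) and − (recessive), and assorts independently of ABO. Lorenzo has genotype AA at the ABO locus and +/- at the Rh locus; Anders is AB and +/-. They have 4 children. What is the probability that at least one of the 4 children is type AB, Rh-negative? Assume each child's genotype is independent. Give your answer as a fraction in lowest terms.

1695/4096

ABO cross AA × AB → 1/2 A, 1/2 AB.
Rh cross +/- × +/- → 3/4 Rh+, 1/4 Rh-; so P(type AB, Rh-negative) = 1/2 × 1/4 = 1/8 per child.
P(none) = (7/8)^4 = 2401/4096; P(at least one) = 1 − 2401/4096 = 1695/4096.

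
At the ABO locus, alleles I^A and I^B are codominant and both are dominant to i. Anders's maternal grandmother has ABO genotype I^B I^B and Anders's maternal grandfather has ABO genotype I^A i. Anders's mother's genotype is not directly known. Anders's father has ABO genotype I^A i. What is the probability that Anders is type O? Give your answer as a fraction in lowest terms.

1/8

Anders's mother's ABO genotype from I^B I^B × I^A i: 1/2 I^A I^B, 1/2 I^B i.
Crossing each possibility with the father I^A i and summing P(type O): 1/2·0 + 1/2·1/4 = 1/8.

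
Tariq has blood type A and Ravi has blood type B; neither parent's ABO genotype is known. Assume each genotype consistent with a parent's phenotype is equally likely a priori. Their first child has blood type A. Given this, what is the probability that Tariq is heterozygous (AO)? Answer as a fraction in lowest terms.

1/3

Possible genotypes: Tariq ∈ {AA, AO}; Ravi ∈ {BB, BO}.
Weight each parental genotype pair by prior × P(type-A child):
  AA × BO: posterior weight 2/3.
  AO × BO: posterior weight 1/3.
Sum the posterior weight over pairs where Tariq is AO: 1/3.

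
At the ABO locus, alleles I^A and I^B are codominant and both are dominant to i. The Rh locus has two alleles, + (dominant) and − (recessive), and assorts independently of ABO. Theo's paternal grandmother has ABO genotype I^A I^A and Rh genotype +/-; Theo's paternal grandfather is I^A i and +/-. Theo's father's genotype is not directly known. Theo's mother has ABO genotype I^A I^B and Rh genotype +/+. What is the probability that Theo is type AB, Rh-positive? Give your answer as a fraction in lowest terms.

Theo's father's ABO genotype from I^A I^A × I^A i: 1/2 I^A I^A, 1/2 I^A i.
Crossing each possibility with the mother I^A I^B and summing P(type AB): 1/2·1/2 + 1/2·1/4 = 3/8.
Similarly for Rh via the father's Rh distribution: P(Rh+) = 1.
Independent loci: 3/8 × 1 = 3/8.

3/8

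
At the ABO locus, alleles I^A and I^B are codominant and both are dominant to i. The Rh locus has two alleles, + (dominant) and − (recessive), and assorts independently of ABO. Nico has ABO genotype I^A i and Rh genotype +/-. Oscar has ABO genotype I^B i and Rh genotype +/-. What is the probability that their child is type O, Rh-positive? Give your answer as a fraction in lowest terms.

ABO cross I^A i × I^B i → offspring phenotypes: 1/4 O, 1/4 A, 1/4 B, 1/4 AB.
Rh cross +/- × +/- → 3/4 Rh+, 1/4 Rh-.
Independent loci: P(type O, Rh-positive) = 1/4 × 3/4 = 3/16.

3/16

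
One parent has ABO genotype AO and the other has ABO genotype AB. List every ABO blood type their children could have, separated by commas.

A, B, AB

Gametes from AO × AB give offspring ABO genotypes AA, AB, AO, BO, i.e. phenotypes A, B, AB.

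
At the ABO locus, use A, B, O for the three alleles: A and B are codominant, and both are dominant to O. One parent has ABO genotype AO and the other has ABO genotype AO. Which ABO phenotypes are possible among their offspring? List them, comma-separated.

Gametes from AO × AO give offspring ABO genotypes AA, AO, OO, i.e. phenotypes O, A.

O, A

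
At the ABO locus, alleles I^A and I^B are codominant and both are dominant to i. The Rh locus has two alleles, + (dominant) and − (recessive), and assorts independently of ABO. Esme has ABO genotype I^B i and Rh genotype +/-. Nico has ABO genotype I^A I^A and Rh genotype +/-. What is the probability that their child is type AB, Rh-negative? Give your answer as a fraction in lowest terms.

1/8

ABO cross I^B i × I^A I^A → offspring phenotypes: 1/2 A, 1/2 AB.
Rh cross +/- × +/- → 3/4 Rh+, 1/4 Rh-.
Independent loci: P(type AB, Rh-negative) = 1/2 × 1/4 = 1/8.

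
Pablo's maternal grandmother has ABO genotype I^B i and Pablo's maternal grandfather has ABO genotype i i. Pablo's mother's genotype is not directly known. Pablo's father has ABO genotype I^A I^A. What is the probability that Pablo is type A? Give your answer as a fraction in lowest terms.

Pablo's mother's ABO genotype from I^B i × i i: 1/2 I^B i, 1/2 i i.
Crossing each possibility with the father I^A I^A and summing P(type A): 1/2·1/2 + 1/2·1 = 3/4.

3/4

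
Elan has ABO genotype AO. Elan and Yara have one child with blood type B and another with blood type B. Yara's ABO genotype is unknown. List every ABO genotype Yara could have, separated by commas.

AB, BB, BO

For each candidate genotype of Yara, check whether crossing it with AO can produce every observed child phenotype.
  AA → possible child types {A} ✗
  AB → possible child types {A, B, AB} ✓
  AO → possible child types {O, A} ✗
  BB → possible child types {B, AB} ✓
  BO → possible child types {O, A, B, AB} ✓
  OO → possible child types {O, A} ✗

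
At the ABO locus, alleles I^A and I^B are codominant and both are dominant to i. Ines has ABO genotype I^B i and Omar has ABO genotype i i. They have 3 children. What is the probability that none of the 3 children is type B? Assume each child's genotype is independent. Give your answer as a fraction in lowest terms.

1/8

ABO cross I^B i × i i → 1/2 O, 1/2 B.
So P(type B) = 1/2 per child.
P(not type B) = 1/2 for one child; (1/2)^3 = 1/8.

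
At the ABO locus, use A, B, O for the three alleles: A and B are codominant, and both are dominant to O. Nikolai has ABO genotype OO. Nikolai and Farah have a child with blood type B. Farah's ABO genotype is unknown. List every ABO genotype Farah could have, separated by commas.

AB, BB, BO

For each candidate genotype of Farah, check whether crossing it with OO can produce every observed child phenotype.
  AA → possible child types {A} ✗
  AB → possible child types {A, B} ✓
  AO → possible child types {O, A} ✗
  BB → possible child types {B} ✓
  BO → possible child types {O, B} ✓
  OO → possible child types {O} ✗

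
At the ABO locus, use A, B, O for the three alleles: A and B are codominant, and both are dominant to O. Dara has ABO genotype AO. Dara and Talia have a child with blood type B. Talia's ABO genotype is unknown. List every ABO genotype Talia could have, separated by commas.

For each candidate genotype of Talia, check whether crossing it with AO can produce every observed child phenotype.
  AA → possible child types {A} ✗
  AB → possible child types {A, B, AB} ✓
  AO → possible child types {O, A} ✗
  BB → possible child types {B, AB} ✓
  BO → possible child types {O, A, B, AB} ✓
  OO → possible child types {O, A} ✗

AB, BB, BO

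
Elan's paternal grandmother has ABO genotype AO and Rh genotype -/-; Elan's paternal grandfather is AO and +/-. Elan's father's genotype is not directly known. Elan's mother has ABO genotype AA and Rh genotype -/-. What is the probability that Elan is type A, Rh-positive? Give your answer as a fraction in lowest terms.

1/4

Elan's father's ABO genotype from AO × AO: 1/4 AA, 1/2 AO, 1/4 OO.
Crossing each possibility with the mother AA and summing P(type A): 1/4·1 + 1/2·1 + 1/4·1 = 1.
Similarly for Rh via the father's Rh distribution: P(Rh+) = 1/4.
Independent loci: 1 × 1/4 = 1/4.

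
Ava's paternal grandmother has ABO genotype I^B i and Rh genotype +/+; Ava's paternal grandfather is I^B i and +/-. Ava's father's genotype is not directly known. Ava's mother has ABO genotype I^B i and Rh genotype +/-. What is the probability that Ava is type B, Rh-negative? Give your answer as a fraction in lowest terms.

3/32

Ava's father's ABO genotype from I^B i × I^B i: 1/4 I^B I^B, 1/2 I^B i, 1/4 i i.
Crossing each possibility with the mother I^B i and summing P(type B): 1/4·1 + 1/2·3/4 + 1/4·1/2 = 3/4.
Similarly for Rh via the father's Rh distribution: P(Rh-) = 1/8.
Independent loci: 3/4 × 1/8 = 3/32.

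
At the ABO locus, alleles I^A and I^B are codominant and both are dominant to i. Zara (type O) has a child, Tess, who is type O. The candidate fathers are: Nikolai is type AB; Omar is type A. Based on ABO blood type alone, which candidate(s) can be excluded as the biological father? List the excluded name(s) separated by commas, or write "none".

Nikolai

A candidate is excluded only if no genotype consistent with his phenotype could produce a type O child with a type O mother.
Nikolai (type AB): no genotype consistent with that phenotype can produce a type-O child with a type-O mother.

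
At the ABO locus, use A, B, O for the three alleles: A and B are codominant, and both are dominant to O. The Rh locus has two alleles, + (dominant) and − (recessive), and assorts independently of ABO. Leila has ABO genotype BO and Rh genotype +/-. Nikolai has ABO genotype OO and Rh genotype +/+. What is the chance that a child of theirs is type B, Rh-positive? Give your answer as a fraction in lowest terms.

1/2

ABO cross BO × OO → offspring phenotypes: 1/2 O, 1/2 B.
Rh cross +/- × +/+ → 1 Rh+.
Independent loci: P(type B, Rh-positive) = 1/2 × 1 = 1/2.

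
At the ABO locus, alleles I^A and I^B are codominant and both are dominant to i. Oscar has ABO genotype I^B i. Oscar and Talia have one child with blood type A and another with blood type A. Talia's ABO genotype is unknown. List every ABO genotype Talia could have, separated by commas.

For each candidate genotype of Talia, check whether crossing it with I^B i can produce every observed child phenotype.
  I^A I^A → possible child types {A, AB} ✓
  I^A I^B → possible child types {A, B, AB} ✓
  I^A i → possible child types {O, A, B, AB} ✓
  I^B I^B → possible child types {B} ✗
  I^B i → possible child types {O, B} ✗
  i i → possible child types {O, B} ✗

I^A I^A, I^A I^B, I^A i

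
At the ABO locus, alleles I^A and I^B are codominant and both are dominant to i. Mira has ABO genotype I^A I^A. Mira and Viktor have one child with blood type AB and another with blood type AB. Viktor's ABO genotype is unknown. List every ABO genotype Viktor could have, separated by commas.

I^A I^B, I^B I^B, I^B i

For each candidate genotype of Viktor, check whether crossing it with I^A I^A can produce every observed child phenotype.
  I^A I^A → possible child types {A} ✗
  I^A I^B → possible child types {A, AB} ✓
  I^A i → possible child types {A} ✗
  I^B I^B → possible child types {AB} ✓
  I^B i → possible child types {A, AB} ✓
  i i → possible child types {A} ✗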